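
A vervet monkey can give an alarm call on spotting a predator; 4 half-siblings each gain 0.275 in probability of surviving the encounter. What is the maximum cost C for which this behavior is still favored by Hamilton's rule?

0.275

r to a half-sibling = 0.25 (half-sibs share one parent — one path of length 2: r = (1/2)^2 = 1/4).
Hamilton's rule: n·r·B > C, so the trait is favored while C < n·r·B = 4·0.25·0.275 = 0.275.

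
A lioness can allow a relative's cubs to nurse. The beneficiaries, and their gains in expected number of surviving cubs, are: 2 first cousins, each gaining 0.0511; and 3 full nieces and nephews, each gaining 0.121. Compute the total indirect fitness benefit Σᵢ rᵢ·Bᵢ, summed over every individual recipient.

0.103525

r to a first cousin = 1/8 (first cousins share one grandparent pair — two paths of length 4: r = 2·(1/2)^4 = 1/8).
r to a full niece or nephew = 1/4 (full aunt/uncle↔niece/nephew: two paths of length 3 through the shared grandparent pair: r = 2·(1/2)^3 = 1/4).
Summing one r·B term per recipient: 2·0.125·0.0511 + 3·0.25·0.121 = 0.103525.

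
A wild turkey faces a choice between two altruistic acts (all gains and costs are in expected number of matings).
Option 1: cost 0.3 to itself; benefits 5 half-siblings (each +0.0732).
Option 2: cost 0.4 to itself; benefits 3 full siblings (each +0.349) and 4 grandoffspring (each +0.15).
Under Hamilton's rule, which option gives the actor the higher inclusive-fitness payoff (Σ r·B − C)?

Option 2

Option 1: r to a half-sibling = 0.25.
Option 1: Σ r·B − C = (5·0.25·0.0732) − 0.3 = -0.2085.
Option 2: r to a full sibling = 0.5.
Option 2: r to a grandoffspring = 0.25.
Option 2: Σ r·B − C = (3·0.5·0.349 + 4·0.25·0.15) − 0.4 = 0.2735.
Option 2 has the higher net inclusive-fitness payoff.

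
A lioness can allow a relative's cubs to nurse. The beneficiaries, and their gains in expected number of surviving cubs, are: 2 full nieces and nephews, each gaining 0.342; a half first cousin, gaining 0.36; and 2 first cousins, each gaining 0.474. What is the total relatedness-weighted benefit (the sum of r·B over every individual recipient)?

0.312

r to a full niece or nephew = 0.25 (full aunt/uncle↔niece/nephew: two paths of length 3 through the shared grandparent pair: r = 2·(1/2)^3 = 1/4).
r to a half first cousin = 0.0625 (half first cousins share one grandparent — one path of length 4: r = (1/2)^4 = 1/16).
r to a first cousin = 1/8 (first cousins share one grandparent pair — two paths of length 4: r = 2·(1/2)^4 = 1/8).
Summing one r·B term per recipient: 2·0.25·0.342 + 1·0.0625·0.36 + 2·0.125·0.474 = 0.312.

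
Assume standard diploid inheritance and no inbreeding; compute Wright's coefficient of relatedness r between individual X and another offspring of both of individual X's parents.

0.5

Each parent–offspring link contributes a factor of 1/2, and independent paths through distinct common ancestors add.
Full sibs share both parents — two paths of length 2: r = 2·(1/2)^2 = 1/2.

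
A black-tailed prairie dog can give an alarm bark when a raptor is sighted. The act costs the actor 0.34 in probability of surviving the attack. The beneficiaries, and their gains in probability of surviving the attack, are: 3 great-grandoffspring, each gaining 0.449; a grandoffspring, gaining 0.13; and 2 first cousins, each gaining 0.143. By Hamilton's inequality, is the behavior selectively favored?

No

Hamilton's rule: the trait is favored when the sum of r·B over every recipient exceeds the actor's cost C.
r to a great-grandoffspring = 0.125 (three parent–offspring links: r = (1/2)^3 = 1/8).
r to a grandoffspring = 0.25 (two parent–offspring links: r = (1/2)^2 = 1/4).
r to a first cousin = 1/8 (first cousins share one grandparent pair — two paths of length 4: r = 2·(1/2)^4 = 1/8).
Summing one r·B term per recipient: 3·0.125·0.449 + 1·0.25·0.13 + 2·0.125·0.143 = 0.236625.
0.236625 < 0.34: the indirect benefit is less than the cost.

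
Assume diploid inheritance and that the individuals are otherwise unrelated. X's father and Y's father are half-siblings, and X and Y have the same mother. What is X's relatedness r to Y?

0.3125

Independent pedigree routes through distinct common ancestors add.
X and Y are related in two ways: half first cousins through their fathers (r = 1/16) and half-sibs through their shared mother (r = 1/4).
r = 1/16 + 1/4 = 0.3125.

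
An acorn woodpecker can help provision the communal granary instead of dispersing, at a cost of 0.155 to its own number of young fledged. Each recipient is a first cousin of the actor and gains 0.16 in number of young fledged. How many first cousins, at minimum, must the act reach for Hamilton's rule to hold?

8

r to a first cousin = 0.125 (first cousins share one grandparent pair — two paths of length 4: r = 2·(1/2)^4 = 1/8).
Hamilton's rule: n·r·B > C  ⇒  n > C/(r·B) = 0.155/(0.125·0.16) = 7.75.
The smallest integer exceeding 7.75 is 8.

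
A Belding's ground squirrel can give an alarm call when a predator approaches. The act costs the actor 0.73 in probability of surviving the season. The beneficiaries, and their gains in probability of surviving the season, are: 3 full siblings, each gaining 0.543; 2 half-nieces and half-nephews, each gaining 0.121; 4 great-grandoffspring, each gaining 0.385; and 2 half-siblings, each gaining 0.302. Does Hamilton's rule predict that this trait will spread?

Hamilton's rule: the trait is favored when the sum of r·B over every recipient exceeds the actor's cost C.
r to a full sibling = 0.5 (full sibs share both parents — two paths of length 2: r = 2·(1/2)^2 = 1/2).
r to a half-niece or half-nephew = 0.125 (half-aunt/uncle↔niece/nephew: one path of length 3: r = (1/2)^3 = 1/8).
r to a great-grandoffspring = 1/8 (three parent–offspring links: r = (1/2)^3 = 1/8).
r to a half-sibling = 1/4 (half-sibs share one parent — one path of length 2: r = (1/2)^2 = 1/4).
Summing one r·B term per recipient: 3·0.5·0.543 + 2·0.125·0.121 + 4·0.125·0.385 + 2·0.25·0.302 = 1.18825.
1.18825 > 0.73: the indirect benefit exceeds the cost.

Yes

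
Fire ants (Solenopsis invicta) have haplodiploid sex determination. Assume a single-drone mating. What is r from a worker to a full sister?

Haplodiploid full sisters inherit their father's entire haploid genome identically (contributing 1/2) and on average half of their mother's contribution (1/2 · 1/2 = 1/4); r = 1/2 + 1/4 = 3/4.

0.75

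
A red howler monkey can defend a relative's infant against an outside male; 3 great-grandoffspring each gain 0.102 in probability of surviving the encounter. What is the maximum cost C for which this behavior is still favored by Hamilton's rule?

0.03825

r to a great-grandoffspring = 1/8 (three parent–offspring links: r = (1/2)^3 = 1/8).
Hamilton's rule: n·r·B > C, so the trait is favored while C < n·r·B = 3·0.125·0.102 = 0.03825.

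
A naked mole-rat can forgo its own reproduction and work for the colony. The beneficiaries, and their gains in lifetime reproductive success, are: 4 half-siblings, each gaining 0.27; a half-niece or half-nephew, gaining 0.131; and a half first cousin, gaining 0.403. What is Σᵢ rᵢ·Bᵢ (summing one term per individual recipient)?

r to a half-sibling = 1/4 (half-sibs share one parent — one path of length 2: r = (1/2)^2 = 1/4).
r to a half-niece or half-nephew = 0.125 (half-aunt/uncle↔niece/nephew: one path of length 3: r = (1/2)^3 = 1/8).
r to a half first cousin = 1/16 (half first cousins share one grandparent — one path of length 4: r = (1/2)^4 = 1/16).
Summing one r·B term per recipient: 4·0.25·0.27 + 1·0.125·0.131 + 1·0.0625·0.403 = 0.3115625.

0.3115625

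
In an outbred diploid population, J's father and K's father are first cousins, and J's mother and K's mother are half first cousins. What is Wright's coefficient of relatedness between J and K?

0.046875

Independent pedigree routes through distinct common ancestors add.
J and K are related in two ways: second cousins through their fathers (r = 1/32) and half second cousins through their mothers (r = 1/64).
r = 1/32 + 1/64 = 0.046875.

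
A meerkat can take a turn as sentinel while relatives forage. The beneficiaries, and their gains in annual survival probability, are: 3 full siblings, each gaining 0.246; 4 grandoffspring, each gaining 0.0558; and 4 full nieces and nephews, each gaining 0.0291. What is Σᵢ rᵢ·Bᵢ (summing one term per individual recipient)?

0.4539

r to a full sibling = 1/2 (full sibs share both parents — two paths of length 2: r = 2·(1/2)^2 = 1/2).
r to a grandoffspring = 0.25 (two parent–offspring links: r = (1/2)^2 = 1/4).
r to a full niece or nephew = 1/4 (full aunt/uncle↔niece/nephew: two paths of length 3 through the shared grandparent pair: r = 2·(1/2)^3 = 1/4).
Summing one r·B term per recipient: 3·0.5·0.246 + 4·0.25·0.0558 + 4·0.25·0.0291 = 0.4539.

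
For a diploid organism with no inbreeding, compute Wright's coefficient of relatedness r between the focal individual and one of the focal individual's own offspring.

Each parent–offspring link contributes a factor of 1/2, and independent paths through distinct common ancestors add.
One parent–offspring link: r = (1/2)^1 = 1/2.

0.5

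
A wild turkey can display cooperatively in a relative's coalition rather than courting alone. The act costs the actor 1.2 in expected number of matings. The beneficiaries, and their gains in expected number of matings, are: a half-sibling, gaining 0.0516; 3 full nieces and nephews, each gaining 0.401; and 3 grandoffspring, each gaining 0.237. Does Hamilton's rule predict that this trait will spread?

No

Hamilton's rule: the trait is favored when the sum of r·B over every recipient exceeds the actor's cost C.
r to a half-sibling = 0.25 (half-sibs share one parent — one path of length 2: r = (1/2)^2 = 1/4).
r to a full niece or nephew = 1/4 (full aunt/uncle↔niece/nephew: two paths of length 3 through the shared grandparent pair: r = 2·(1/2)^3 = 1/4).
r to a grandoffspring = 1/4 (two parent–offspring links: r = (1/2)^2 = 1/4).
Summing one r·B term per recipient: 1·0.25·0.0516 + 3·0.25·0.401 + 3·0.25·0.237 = 0.4914.
0.4914 < 1.2: the indirect benefit is less than the cost.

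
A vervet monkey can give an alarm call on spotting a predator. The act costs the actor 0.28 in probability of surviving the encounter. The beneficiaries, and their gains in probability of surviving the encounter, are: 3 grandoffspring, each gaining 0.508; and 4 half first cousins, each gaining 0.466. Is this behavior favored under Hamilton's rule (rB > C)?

Yes

Hamilton's rule: the trait is favored when the sum of r·B over every recipient exceeds the actor's cost C.
r to a grandoffspring = 0.25 (two parent–offspring links: r = (1/2)^2 = 1/4).
r to a half first cousin = 1/16 (half first cousins share one grandparent — one path of length 4: r = (1/2)^4 = 1/16).
Summing one r·B term per recipient: 3·0.25·0.508 + 4·0.0625·0.466 = 0.4975.
0.4975 > 0.28: the indirect benefit exceeds the cost.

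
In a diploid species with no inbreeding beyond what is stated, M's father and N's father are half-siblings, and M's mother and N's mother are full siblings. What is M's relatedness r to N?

With two independent routes of shared ancestry, r is the sum of the two contributions.
M and N are related in two ways: half first cousins through their fathers (r = 1/16) and first cousins through their mothers (r = 1/8).
r = 1/16 + 1/8 = 3/16 = 0.1875.

0.1875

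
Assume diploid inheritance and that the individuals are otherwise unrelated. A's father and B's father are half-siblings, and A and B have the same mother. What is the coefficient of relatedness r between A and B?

0.3125

With two independent routes of shared ancestry, r is the sum of the two contributions.
A and B are related in two ways: half first cousins through their fathers (r = 1/16) and half-sibs through their shared mother (r = 1/4).
r = 1/16 + 1/4 = 0.3125.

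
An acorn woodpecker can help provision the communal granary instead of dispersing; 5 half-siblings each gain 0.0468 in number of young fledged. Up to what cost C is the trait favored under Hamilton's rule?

0.0585

r to a half-sibling = 1/4 (half-sibs share one parent — one path of length 2: r = (1/2)^2 = 1/4).
Hamilton's rule: n·r·B > C, so the trait is favored while C < n·r·B = 5·0.25·0.0468 = 0.0585.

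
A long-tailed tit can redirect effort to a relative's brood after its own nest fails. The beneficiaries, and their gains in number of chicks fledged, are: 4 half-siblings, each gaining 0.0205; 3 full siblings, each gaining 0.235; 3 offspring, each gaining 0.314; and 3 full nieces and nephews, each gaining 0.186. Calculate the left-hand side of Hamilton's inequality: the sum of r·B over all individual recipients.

r to a half-sibling = 0.25 (half-sibs share one parent — one path of length 2: r = (1/2)^2 = 1/4).
r to a full sibling = 1/2 (full sibs share both parents — two paths of length 2: r = 2·(1/2)^2 = 1/2).
r to an offspring = 1/2 (one parent–offspring link: r = (1/2)^1 = 1/2).
r to a full niece or nephew = 0.25 (full aunt/uncle↔niece/nephew: two paths of length 3 through the shared grandparent pair: r = 2·(1/2)^3 = 1/4).
Summing one r·B term per recipient: 4·0.25·0.0205 + 3·0.5·0.235 + 3·0.5·0.314 + 3·0.25·0.186 = 0.9835.

0.9835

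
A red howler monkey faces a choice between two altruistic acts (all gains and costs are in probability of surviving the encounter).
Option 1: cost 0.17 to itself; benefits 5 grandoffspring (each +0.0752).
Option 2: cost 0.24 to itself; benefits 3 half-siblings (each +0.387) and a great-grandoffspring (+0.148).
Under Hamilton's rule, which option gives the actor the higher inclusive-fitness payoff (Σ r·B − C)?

Option 1: r to a grandoffspring = 0.25.
Option 1: Σ r·B − C = (5·0.25·0.0752) − 0.17 = -0.076.
Option 2: r to a half-sibling = 0.25.
Option 2: r to a great-grandoffspring = 0.125.
Option 2: Σ r·B − C = (3·0.25·0.387 + 1·0.125·0.148) − 0.24 = 0.06875.
Option 2 has the higher net inclusive-fitness payoff.

Option 2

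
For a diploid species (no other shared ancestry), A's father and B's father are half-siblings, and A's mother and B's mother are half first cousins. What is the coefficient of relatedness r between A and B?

0.078125

With two independent routes of shared ancestry, r is the sum of the two contributions.
A and B are related in two ways: half first cousins through their fathers (r = 1/16) and half second cousins through their mothers (r = 1/64).
r = 1/16 + 1/64 = 0.078125.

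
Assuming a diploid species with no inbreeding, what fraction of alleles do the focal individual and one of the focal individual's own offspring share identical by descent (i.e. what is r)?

Each parent–offspring link contributes a factor of 1/2, and independent paths through distinct common ancestors add.
One parent–offspring link: r = (1/2)^1 = 1/2.

0.5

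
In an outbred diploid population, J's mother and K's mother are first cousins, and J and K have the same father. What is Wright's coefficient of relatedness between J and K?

0.28125

With two independent routes of shared ancestry, r is the sum of the two contributions.
J and K are related in two ways: second cousins through their mothers (r = 1/32) and half-sibs through their shared father (r = 1/4).
r = 1/32 + 1/4 = 0.28125.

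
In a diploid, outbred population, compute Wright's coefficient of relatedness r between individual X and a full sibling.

0.5

Full sibs share both parents — two paths of length 2: r = 2·(1/2)^2 = 1/2.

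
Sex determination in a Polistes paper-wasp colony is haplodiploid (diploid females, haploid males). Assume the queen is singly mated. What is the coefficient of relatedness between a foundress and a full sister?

Haplodiploid full sisters inherit their father's entire haploid genome identically (contributing 1/2) and on average half of their mother's contribution (1/2 · 1/2 = 1/4); r = 1/2 + 1/4 = 3/4.

0.75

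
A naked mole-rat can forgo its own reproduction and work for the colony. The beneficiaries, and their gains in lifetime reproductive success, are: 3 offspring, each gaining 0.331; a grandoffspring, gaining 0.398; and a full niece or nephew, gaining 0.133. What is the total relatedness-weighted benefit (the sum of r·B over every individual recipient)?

r to an offspring = 1/2 (one parent–offspring link: r = (1/2)^1 = 1/2).
r to a grandoffspring = 1/4 (two parent–offspring links: r = (1/2)^2 = 1/4).
r to a full niece or nephew = 0.25 (full aunt/uncle↔niece/nephew: two paths of length 3 through the shared grandparent pair: r = 2·(1/2)^3 = 1/4).
Summing one r·B term per recipient: 3·0.5·0.331 + 1·0.25·0.398 + 1·0.25·0.133 = 0.62925.

0.62925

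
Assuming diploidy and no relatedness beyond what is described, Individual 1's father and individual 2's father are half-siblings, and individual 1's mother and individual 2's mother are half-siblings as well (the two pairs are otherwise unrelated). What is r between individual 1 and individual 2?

Wright's path rule: contributions from independent ancestry routes add.
Individual 1 and individual 2 are related in two ways: half first cousins through their fathers (r = 1/16) and half first cousins through their mothers (r = 1/16).
r = 1/16 + 1/16 = 0.125.

0.125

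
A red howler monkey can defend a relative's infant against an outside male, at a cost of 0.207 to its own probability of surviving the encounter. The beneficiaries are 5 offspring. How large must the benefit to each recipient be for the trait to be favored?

0.0828

r to an offspring = 0.5 (one parent–offspring link: r = (1/2)^1 = 1/2).
Hamilton's rule with n recipients of equal r: n·r·B > C, so B > C/(n·r) = 0.207/(5·0.5) = 0.0828.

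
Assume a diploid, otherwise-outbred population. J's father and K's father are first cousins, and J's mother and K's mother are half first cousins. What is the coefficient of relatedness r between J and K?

0.046875

Relatedness sums over independent paths through distinct common ancestors.
J and K are related in two ways: second cousins through their fathers (r = 1/32) and half second cousins through their mothers (r = 1/64).
r = 1/32 + 1/64 = 0.046875.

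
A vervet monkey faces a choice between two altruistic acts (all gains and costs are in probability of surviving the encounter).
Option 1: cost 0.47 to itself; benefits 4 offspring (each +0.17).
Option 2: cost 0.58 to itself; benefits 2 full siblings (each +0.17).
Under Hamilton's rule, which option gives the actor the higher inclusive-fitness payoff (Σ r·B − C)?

Option 1

Option 1: r to an offspring = 0.5.
Option 1: Σ r·B − C = (4·0.5·0.17) − 0.47 = -0.13.
Option 2: r to a full sibling = 0.5.
Option 2: Σ r·B − C = (2·0.5·0.17) − 0.58 = -0.41.
Option 1 has the higher net inclusive-fitness payoff.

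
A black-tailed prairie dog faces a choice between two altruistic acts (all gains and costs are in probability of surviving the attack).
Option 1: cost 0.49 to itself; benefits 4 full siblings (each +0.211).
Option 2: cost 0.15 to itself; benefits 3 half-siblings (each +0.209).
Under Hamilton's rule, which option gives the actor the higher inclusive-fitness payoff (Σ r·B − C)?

Option 2

Option 1: r to a full sibling = 0.5.
Option 1: Σ r·B − C = (4·0.5·0.211) − 0.49 = -0.068.
Option 2: r to a half-sibling = 0.25.
Option 2: Σ r·B − C = (3·0.25·0.209) − 0.15 = 0.00675.
Option 2 has the higher net inclusive-fitness payoff.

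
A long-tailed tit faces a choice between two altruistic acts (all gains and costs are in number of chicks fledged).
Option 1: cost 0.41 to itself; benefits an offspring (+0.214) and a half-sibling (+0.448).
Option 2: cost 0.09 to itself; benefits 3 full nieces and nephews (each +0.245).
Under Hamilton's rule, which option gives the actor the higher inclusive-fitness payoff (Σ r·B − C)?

Option 1: r to an offspring = 0.5.
Option 1: r to a half-sibling = 0.25.
Option 1: Σ r·B − C = (1·0.5·0.214 + 1·0.25·0.448) − 0.41 = -0.191.
Option 2: r to a full niece or nephew = 0.25.
Option 2: Σ r·B − C = (3·0.25·0.245) − 0.09 = 0.09375.
Option 2 has the higher net inclusive-fitness payoff.

Option 2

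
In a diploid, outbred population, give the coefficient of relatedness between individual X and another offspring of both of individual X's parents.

0.5

Each parent–offspring link contributes a factor of 1/2, and independent paths through distinct common ancestors add.
Full sibs share both parents — two paths of length 2: r = 2·(1/2)^2 = 1/2.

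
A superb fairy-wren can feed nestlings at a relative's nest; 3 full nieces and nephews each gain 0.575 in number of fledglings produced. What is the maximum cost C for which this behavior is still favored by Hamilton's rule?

0.43125

r to a full niece or nephew = 0.25 (full aunt/uncle↔niece/nephew: two paths of length 3 through the shared grandparent pair: r = 2·(1/2)^3 = 1/4).
Hamilton's rule: n·r·B > C, so the trait is favored while C < n·r·B = 3·0.25·0.575 = 0.43125.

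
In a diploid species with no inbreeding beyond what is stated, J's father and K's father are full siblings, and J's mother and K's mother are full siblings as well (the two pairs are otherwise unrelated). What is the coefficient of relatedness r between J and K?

With two independent routes of shared ancestry, r is the sum of the two contributions.
J and K are related in two ways: first cousins through their fathers (r = 1/8) and first cousins through their mothers (r = 1/8) — i.e. double first cousins.
r = 1/8 + 1/8 = 1/4 = 0.25.

0.25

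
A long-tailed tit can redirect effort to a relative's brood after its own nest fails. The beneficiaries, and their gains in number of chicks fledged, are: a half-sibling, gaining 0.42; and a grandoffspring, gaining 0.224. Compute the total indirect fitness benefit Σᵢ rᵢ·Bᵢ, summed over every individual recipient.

r to a half-sibling = 1/4 (half-sibs share one parent — one path of length 2: r = (1/2)^2 = 1/4).
r to a grandoffspring = 0.25 (two parent–offspring links: r = (1/2)^2 = 1/4).
Summing one r·B term per recipient: 1·0.25·0.42 + 1·0.25·0.224 = 0.161.

0.161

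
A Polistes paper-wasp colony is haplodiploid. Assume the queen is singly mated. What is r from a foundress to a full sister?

0.75

Haplodiploid full sisters inherit their father's entire haploid genome identically (contributing 1/2) and on average half of their mother's contribution (1/2 · 1/2 = 1/4); r = 1/2 + 1/4 = 3/4.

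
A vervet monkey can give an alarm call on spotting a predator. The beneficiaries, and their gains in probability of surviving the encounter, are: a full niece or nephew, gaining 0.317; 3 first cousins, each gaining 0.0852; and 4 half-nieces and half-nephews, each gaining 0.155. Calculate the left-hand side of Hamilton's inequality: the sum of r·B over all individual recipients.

0.1887

r to a full niece or nephew = 0.25 (full aunt/uncle↔niece/nephew: two paths of length 3 through the shared grandparent pair: r = 2·(1/2)^3 = 1/4).
r to a first cousin = 0.125 (first cousins share one grandparent pair — two paths of length 4: r = 2·(1/2)^4 = 1/8).
r to a half-niece or half-nephew = 1/8 (half-aunt/uncle↔niece/nephew: one path of length 3: r = (1/2)^3 = 1/8).
Summing one r·B term per recipient: 1·0.25·0.317 + 3·0.125·0.0852 + 4·0.125·0.155 = 0.1887.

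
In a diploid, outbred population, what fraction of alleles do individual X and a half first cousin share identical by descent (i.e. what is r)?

Half first cousins share one grandparent — one path of length 4: r = (1/2)^4 = 1/16.

0.0625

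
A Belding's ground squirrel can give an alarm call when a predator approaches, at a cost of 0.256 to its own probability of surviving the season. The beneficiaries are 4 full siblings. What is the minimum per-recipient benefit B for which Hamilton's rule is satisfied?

0.128

r to a full sibling = 1/2 (full sibs share both parents — two paths of length 2: r = 2·(1/2)^2 = 1/2).
Hamilton's rule with n recipients of equal r: n·r·B > C, so B > C/(n·r) = 0.256/(4·0.5) = 0.128.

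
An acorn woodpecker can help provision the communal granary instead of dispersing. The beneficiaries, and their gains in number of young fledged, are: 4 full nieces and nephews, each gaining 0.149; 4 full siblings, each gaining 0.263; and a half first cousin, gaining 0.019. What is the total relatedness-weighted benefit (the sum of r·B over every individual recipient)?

r to a full niece or nephew = 0.25 (full aunt/uncle↔niece/nephew: two paths of length 3 through the shared grandparent pair: r = 2·(1/2)^3 = 1/4).
r to a full sibling = 0.5 (full sibs share both parents — two paths of length 2: r = 2·(1/2)^2 = 1/2).
r to a half first cousin = 0.0625 (half first cousins share one grandparent — one path of length 4: r = (1/2)^4 = 1/16).
Summing one r·B term per recipient: 4·0.25·0.149 + 4·0.5·0.263 + 1·0.0625·0.019 = 0.6761875.

0.6761875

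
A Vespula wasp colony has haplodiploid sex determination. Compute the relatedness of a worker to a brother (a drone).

Her haploid brother carries none of their father's genes and a random half of their mother's genome; that half matches the maternal half of her own genome with probability 1/2: r = 1/2 · 1/2 = 1/4.

0.25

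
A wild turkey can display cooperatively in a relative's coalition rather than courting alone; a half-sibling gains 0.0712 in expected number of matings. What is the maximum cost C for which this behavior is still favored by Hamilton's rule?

0.0178

r to a half-sibling = 1/4 (half-sibs share one parent — one path of length 2: r = (1/2)^2 = 1/4).
Hamilton's rule: n·r·B > C, so the trait is favored while C < n·r·B = 1·0.25·0.0712 = 0.0178.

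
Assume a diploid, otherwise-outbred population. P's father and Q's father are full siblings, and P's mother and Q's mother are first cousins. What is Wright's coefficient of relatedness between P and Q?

Wright's path rule: contributions from independent ancestry routes add.
P and Q are related in two ways: first cousins through their fathers (r = 1/8) and second cousins through their mothers (r = 1/32).
r = 1/8 + 1/32 = 5/32 = 0.15625.

0.15625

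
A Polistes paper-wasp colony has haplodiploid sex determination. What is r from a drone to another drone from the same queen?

Haploid brothers each carry a random half of the queen's diploid genome, so on average they share half: r = 1/2.

0.5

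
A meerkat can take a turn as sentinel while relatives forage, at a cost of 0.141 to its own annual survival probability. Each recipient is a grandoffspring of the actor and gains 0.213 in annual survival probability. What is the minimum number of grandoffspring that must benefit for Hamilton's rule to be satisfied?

r to a grandoffspring = 1/4 (two parent–offspring links: r = (1/2)^2 = 1/4).
Hamilton's rule: n·r·B > C  ⇒  n > C/(r·B) = 0.141/(0.25·0.213) = 2.648.
The smallest integer exceeding 2.648 is 3.

3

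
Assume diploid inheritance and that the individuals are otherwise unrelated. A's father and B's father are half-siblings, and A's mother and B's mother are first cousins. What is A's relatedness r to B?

With two independent routes of shared ancestry, r is the sum of the two contributions.
A and B are related in two ways: half first cousins through their fathers (r = 1/16) and second cousins through their mothers (r = 1/32).
r = 1/16 + 1/32 = 3/32 = 0.09375.

0.09375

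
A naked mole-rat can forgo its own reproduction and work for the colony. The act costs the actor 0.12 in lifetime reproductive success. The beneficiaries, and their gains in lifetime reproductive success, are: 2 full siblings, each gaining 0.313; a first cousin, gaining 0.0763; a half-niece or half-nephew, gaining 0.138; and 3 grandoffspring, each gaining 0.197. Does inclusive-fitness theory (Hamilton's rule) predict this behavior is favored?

Yes

Hamilton's rule: the trait is favored when the sum of r·B over every recipient exceeds the actor's cost C.
r to a full sibling = 0.5 (full sibs share both parents — two paths of length 2: r = 2·(1/2)^2 = 1/2).
r to a first cousin = 1/8 (first cousins share one grandparent pair — two paths of length 4: r = 2·(1/2)^4 = 1/8).
r to a half-niece or half-nephew = 0.125 (half-aunt/uncle↔niece/nephew: one path of length 3: r = (1/2)^3 = 1/8).
r to a grandoffspring = 0.25 (two parent–offspring links: r = (1/2)^2 = 1/4).
Summing one r·B term per recipient: 2·0.5·0.313 + 1·0.125·0.0763 + 1·0.125·0.138 + 3·0.25·0.197 = 0.4875375.
0.4875375 > 0.12: the indirect benefit exceeds the cost.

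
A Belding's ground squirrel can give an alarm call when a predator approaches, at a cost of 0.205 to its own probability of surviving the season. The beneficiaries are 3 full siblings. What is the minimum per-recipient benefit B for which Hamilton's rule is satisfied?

0.1367

r to a full sibling = 1/2 (full sibs share both parents — two paths of length 2: r = 2·(1/2)^2 = 1/2).
Hamilton's rule with n recipients of equal r: n·r·B > C, so B > C/(n·r) = 0.205/(3·0.5) = 0.1367.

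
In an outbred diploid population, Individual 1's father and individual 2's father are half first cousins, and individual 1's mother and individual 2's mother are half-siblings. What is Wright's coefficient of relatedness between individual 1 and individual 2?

0.078125

Independent pedigree routes through distinct common ancestors add.
Individual 1 and individual 2 are related in two ways: half second cousins through their fathers (r = 1/64) and half first cousins through their mothers (r = 1/16).
r = 1/64 + 1/16 = 0.078125.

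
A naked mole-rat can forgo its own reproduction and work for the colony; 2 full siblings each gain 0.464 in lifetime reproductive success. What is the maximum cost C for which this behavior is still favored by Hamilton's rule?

r to a full sibling = 0.5 (full sibs share both parents — two paths of length 2: r = 2·(1/2)^2 = 1/2).
Hamilton's rule: n·r·B > C, so the trait is favored while C < n·r·B = 2·0.5·0.464 = 0.464.

0.464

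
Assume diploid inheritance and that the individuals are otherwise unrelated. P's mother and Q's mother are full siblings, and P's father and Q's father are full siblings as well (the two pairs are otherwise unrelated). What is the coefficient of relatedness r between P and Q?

Relatedness sums over independent paths through distinct common ancestors.
P and Q are related in two ways: first cousins through their mothers (r = 1/8) and first cousins through their fathers (r = 1/8) — i.e. double first cousins.
r = 1/8 + 1/8 = 0.25.

0.25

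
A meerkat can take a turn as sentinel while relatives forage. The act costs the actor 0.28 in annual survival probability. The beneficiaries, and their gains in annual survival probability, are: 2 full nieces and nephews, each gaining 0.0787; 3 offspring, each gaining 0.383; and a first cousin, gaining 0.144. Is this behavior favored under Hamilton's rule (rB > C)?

Yes

Hamilton's rule: the trait is favored when the sum of r·B over every recipient exceeds the actor's cost C.
r to a full niece or nephew = 0.25 (full aunt/uncle↔niece/nephew: two paths of length 3 through the shared grandparent pair: r = 2·(1/2)^3 = 1/4).
r to an offspring = 0.5 (one parent–offspring link: r = (1/2)^1 = 1/2).
r to a first cousin = 1/8 (first cousins share one grandparent pair — two paths of length 4: r = 2·(1/2)^4 = 1/8).
Summing one r·B term per recipient: 2·0.25·0.0787 + 3·0.5·0.383 + 1·0.125·0.144 = 0.63185.
0.63185 > 0.28: the indirect benefit exceeds the cost.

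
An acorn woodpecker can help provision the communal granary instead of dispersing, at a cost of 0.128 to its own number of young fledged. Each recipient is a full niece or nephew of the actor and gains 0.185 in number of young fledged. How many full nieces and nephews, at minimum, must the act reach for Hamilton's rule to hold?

r to a full niece or nephew = 1/4 (full aunt/uncle↔niece/nephew: two paths of length 3 through the shared grandparent pair: r = 2·(1/2)^3 = 1/4).
Hamilton's rule: n·r·B > C  ⇒  n > C/(r·B) = 0.128/(0.25·0.185) = 2.768.
The smallest integer exceeding 2.768 is 3.

3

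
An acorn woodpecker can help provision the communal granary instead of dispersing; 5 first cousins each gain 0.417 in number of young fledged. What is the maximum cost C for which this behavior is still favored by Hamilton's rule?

r to a first cousin = 1/8 (first cousins share one grandparent pair — two paths of length 4: r = 2·(1/2)^4 = 1/8).
Hamilton's rule: n·r·B > C, so the trait is favored while C < n·r·B = 5·0.125·0.417 = 0.260625.

0.260625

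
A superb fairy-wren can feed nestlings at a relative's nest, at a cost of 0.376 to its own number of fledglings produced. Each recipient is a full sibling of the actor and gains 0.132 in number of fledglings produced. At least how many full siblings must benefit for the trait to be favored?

r to a full sibling = 1/2 (full sibs share both parents — two paths of length 2: r = 2·(1/2)^2 = 1/2).
Hamilton's rule: n·r·B > C  ⇒  n > C/(r·B) = 0.376/(0.5·0.132) = 5.697.
The smallest integer exceeding 5.697 is 6.

6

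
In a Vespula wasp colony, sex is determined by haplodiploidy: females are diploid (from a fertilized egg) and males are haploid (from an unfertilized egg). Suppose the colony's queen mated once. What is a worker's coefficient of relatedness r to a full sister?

0.75

Haplodiploid full sisters inherit their father's entire haploid genome identically (contributing 1/2) and on average half of their mother's contribution (1/2 · 1/2 = 1/4); r = 1/2 + 1/4 = 3/4.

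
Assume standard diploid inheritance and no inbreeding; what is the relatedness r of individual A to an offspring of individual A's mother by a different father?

Each parent–offspring link contributes a factor of 1/2, and independent paths through distinct common ancestors add.
Half-sibs share one parent — one path of length 2: r = (1/2)^2 = 1/4.

0.25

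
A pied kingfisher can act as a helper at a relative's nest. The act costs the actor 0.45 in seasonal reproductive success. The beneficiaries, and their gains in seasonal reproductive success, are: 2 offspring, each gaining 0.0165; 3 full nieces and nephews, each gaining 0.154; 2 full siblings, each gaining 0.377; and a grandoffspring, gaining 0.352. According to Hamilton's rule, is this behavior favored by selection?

Yes

Hamilton's rule: the trait is favored when the sum of r·B over every recipient exceeds the actor's cost C.
r to an offspring = 1/2 (one parent–offspring link: r = (1/2)^1 = 1/2).
r to a full niece or nephew = 1/4 (full aunt/uncle↔niece/nephew: two paths of length 3 through the shared grandparent pair: r = 2·(1/2)^3 = 1/4).
r to a full sibling = 0.5 (full sibs share both parents — two paths of length 2: r = 2·(1/2)^2 = 1/2).
r to a grandoffspring = 1/4 (two parent–offspring links: r = (1/2)^2 = 1/4).
Summing one r·B term per recipient: 2·0.5·0.0165 + 3·0.25·0.154 + 2·0.5·0.377 + 1·0.25·0.352 = 0.597.
0.597 > 0.45: the indirect benefit exceeds the cost.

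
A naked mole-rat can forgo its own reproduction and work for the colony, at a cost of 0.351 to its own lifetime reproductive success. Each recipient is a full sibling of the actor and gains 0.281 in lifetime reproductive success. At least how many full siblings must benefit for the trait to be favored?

3

r to a full sibling = 1/2 (full sibs share both parents — two paths of length 2: r = 2·(1/2)^2 = 1/2).
Hamilton's rule: n·r·B > C  ⇒  n > C/(r·B) = 0.351/(0.5·0.281) = 2.498.
The smallest integer exceeding 2.498 is 3.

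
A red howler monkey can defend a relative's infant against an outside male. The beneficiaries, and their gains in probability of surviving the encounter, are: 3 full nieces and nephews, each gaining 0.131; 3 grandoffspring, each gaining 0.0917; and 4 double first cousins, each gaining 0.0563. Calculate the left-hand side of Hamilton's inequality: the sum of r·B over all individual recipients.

0.223325

r to a full niece or nephew = 1/4 (full aunt/uncle↔niece/nephew: two paths of length 3 through the shared grandparent pair: r = 2·(1/2)^3 = 1/4).
r to a grandoffspring = 0.25 (two parent–offspring links: r = (1/2)^2 = 1/4).
r to a double first cousin = 0.25 (double first cousins share both grandparent pairs — four paths of length 4: r = 4·(1/2)^4 = 1/4).
Summing one r·B term per recipient: 3·0.25·0.131 + 3·0.25·0.0917 + 4·0.25·0.0563 = 0.223325.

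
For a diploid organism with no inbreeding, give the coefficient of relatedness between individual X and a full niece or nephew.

0.25

Full aunt/uncle↔niece/nephew: two paths of length 3 through the shared grandparent pair: r = 2·(1/2)^3 = 1/4.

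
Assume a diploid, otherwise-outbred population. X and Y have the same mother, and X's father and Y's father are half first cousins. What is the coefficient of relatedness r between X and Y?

Wright's path rule: contributions from independent ancestry routes add.
X and Y are related in two ways: half-sibs through their shared mother (r = 1/4) and half second cousins through their fathers (r = 1/64).
r = 1/4 + 1/64 = 17/64 = 0.265625.

0.265625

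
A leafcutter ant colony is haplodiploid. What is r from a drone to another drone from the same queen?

0.5

Haploid brothers each carry a random half of the queen's diploid genome, so on average they share half: r = 1/2.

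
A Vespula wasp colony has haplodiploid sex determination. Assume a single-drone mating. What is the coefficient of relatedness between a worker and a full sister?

0.75

Haplodiploid full sisters inherit their father's entire haploid genome identically (contributing 1/2) and on average half of their mother's contribution (1/2 · 1/2 = 1/4); r = 1/2 + 1/4 = 3/4.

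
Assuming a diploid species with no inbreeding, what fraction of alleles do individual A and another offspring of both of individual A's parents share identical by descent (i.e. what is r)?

Each parent–offspring link contributes a factor of 1/2, and independent paths through distinct common ancestors add.
Full sibs share both parents — two paths of length 2: r = 2·(1/2)^2 = 1/2.

0.5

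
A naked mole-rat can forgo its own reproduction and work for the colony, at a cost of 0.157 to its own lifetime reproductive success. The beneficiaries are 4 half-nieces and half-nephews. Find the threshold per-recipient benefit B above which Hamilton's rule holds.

0.314

r to a half-niece or half-nephew = 1/8 (half-aunt/uncle↔niece/nephew: one path of length 3: r = (1/2)^3 = 1/8).
Hamilton's rule with n recipients of equal r: n·r·B > C, so B > C/(n·r) = 0.157/(4·0.125) = 0.314.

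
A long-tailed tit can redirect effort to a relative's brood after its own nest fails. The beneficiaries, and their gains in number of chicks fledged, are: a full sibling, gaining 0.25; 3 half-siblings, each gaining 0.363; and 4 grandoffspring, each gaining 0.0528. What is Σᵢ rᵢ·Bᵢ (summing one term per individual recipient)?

0.45005

r to a full sibling = 1/2 (full sibs share both parents — two paths of length 2: r = 2·(1/2)^2 = 1/2).
r to a half-sibling = 1/4 (half-sibs share one parent — one path of length 2: r = (1/2)^2 = 1/4).
r to a grandoffspring = 0.25 (two parent–offspring links: r = (1/2)^2 = 1/4).
Summing one r·B term per recipient: 1·0.5·0.25 + 3·0.25·0.363 + 4·0.25·0.0528 = 0.45005.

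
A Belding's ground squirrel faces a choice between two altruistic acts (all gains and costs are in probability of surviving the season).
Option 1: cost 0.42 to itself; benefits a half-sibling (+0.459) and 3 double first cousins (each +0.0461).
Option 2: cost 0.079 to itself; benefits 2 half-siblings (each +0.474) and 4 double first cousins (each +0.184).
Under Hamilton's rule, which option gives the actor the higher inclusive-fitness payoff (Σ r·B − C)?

Option 1: r to a half-sibling = 0.25.
Option 1: r to a double first cousin = 0.25.
Option 1: Σ r·B − C = (1·0.25·0.459 + 3·0.25·0.0461) − 0.42 = -0.270675.
Option 2: r to a half-sibling = 0.25.
Option 2: r to a double first cousin = 0.25.
Option 2: Σ r·B − C = (2·0.25·0.474 + 4·0.25·0.184) − 0.079 = 0.342.
Option 2 has the higher net inclusive-fitness payoff.

Option 2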